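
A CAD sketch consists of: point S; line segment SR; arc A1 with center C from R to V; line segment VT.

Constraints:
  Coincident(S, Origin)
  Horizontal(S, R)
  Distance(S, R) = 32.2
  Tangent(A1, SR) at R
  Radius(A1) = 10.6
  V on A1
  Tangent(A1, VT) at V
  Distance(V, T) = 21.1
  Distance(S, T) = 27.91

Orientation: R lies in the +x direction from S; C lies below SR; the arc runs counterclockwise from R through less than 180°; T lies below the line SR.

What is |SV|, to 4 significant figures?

23.48

Checks: ∠(CR, RS) = 90.00° ✓; |CV| = 10.60 ✓; ∠(CV, VT) = 90.00° ✓; |VT| = 21.10 ✓; |ST| = 27.91 ✓.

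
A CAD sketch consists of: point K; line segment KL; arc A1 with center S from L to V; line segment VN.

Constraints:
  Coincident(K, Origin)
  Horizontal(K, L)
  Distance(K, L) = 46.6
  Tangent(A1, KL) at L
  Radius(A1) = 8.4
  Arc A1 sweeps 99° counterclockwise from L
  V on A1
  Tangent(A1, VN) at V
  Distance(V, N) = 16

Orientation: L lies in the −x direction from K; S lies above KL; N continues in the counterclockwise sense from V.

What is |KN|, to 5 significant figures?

48.128

K is at the origin; KL is horizontal with |KL| = 46.6 and L on the −x side, so L = (-46.600, 0.0000). A1 meets KL tangentially, so SL is at right angles to KL, so S = L + (0, 8.4) = (-46.600, 8.4000). On A1, L sits at bearing -90° from S; a 99° counterclockwise sweep puts V at bearing 9°, so V = S + 8.4·(cos 9°, sin 9°) = (-38.303, 9.7140). A1 meets VN tangentially, so SV is at right angles to VN, so VN runs along (−sin 9°, cos 9°); with |VN| = 16.0, N = (-40.806, 25.517). Then |KN| = |N − K| = 48.128.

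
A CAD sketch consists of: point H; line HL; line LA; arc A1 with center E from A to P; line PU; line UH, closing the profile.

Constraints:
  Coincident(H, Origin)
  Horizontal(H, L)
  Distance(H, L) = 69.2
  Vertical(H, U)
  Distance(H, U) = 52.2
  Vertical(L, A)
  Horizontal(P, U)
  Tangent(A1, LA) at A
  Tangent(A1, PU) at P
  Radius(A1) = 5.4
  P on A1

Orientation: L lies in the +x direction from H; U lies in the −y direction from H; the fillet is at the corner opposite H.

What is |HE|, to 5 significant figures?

79.124

H is at the origin; H and L share the same y with |HL| = 69.2 and L on the +x side, so L = (69.200, 0.0000). H and U share the same x with |HU| = 52.2 and U on the −y side, so U = (0.0000, -52.200). The virtual corner opposite H is at (69.200, -52.200). Tangency of A1 to LA means the radius EA is perpendicular to LA and tangency of A1 to PU means the radius EP is perpendicular to PU, with radius 5.4, so the center E sits 5.4 in from both sides at E = (63.800, -46.800). Then |HE| = |E − H| = 79.124.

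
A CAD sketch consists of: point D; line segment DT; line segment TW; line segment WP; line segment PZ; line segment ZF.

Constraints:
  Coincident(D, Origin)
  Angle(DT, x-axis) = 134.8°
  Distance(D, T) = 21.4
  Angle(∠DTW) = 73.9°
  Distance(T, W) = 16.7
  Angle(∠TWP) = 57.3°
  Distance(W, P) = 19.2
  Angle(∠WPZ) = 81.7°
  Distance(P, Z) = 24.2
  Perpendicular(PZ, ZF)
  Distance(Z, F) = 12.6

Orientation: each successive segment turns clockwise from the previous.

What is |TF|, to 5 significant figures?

9.9320

D is at the origin; DT runs at 134.8° with length 21.4, so T = (-15.079, 15.185). ∠DTW = 73.9° gives TW at 28.700° from the x-axis; with |TW| = 16.7, W = (-0.43083, 23.205). ∠TWP = 57.3° gives WP at -94.000° from the x-axis; with |WP| = 19.2, P = (-1.7702, 4.0513). ∠WPZ = 81.7° gives PZ at 167.70° from the x-axis; with |PZ| = 24.2, Z = (-25.415, 9.2067). PZ is perpendicular to ZF, so ZF runs at 77.700°; with |ZF| = 12.6, F = (-22.730, 21.517). Then |TF| = |F − T| = 9.9320.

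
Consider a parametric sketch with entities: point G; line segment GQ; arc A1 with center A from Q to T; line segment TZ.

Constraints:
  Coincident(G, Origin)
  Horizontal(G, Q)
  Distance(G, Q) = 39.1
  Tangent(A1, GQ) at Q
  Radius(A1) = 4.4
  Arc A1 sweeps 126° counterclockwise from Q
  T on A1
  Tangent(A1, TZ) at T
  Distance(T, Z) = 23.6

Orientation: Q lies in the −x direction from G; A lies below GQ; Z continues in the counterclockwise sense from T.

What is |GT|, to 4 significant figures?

43.23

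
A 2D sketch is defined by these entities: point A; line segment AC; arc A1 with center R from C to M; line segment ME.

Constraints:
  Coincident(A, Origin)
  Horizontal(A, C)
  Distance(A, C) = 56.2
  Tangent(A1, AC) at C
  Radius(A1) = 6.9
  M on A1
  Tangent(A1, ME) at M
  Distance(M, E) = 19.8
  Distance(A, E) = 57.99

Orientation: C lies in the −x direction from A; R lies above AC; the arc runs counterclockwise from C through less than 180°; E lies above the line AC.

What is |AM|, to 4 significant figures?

49.90

Checks: |RM| = 6.900 ✓; ∠(RM, ME) = 90.00° ✓; |ME| = 19.80 ✓; |AE| = 57.99 ✓.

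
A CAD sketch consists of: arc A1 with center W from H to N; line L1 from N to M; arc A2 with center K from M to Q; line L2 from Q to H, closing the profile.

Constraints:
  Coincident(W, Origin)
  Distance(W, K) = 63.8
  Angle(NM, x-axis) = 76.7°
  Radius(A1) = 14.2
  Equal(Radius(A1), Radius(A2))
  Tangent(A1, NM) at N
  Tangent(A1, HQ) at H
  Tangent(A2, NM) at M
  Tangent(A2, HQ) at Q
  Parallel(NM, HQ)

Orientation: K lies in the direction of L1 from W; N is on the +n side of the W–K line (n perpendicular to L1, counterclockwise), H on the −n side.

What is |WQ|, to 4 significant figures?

65.36

The slot axis is L1's direction at 76.7°, so u = (cos 76.7°, sin 76.7°) = (0.2300, 0.9732) and n = (−sin 76.7°, cos 76.7°) = (-0.9732, 0.2300). W is at the origin and K lies 63.8 along u from W, so K = 63.8·u = (14.68, 62.09). Tangency of A1 to both parallel lines with radius 14.2 puts N and H at W ± 14.2·n: N = (-13.82, 3.267), H = (13.82, -3.267). Equal radii place M and Q the same way about K: M = K + 14.2·n = (0.8580, 65.36), Q = K − 14.2·n = (28.50, 58.82). Then |WQ| = |Q − W| = 65.36.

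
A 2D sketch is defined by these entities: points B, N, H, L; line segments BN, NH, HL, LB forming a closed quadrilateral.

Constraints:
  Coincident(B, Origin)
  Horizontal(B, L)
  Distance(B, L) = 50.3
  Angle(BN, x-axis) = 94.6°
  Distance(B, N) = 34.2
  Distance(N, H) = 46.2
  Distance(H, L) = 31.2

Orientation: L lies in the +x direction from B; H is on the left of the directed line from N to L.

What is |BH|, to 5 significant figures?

52.918

B is at the origin; B and L share the same y with |BL| = 50.3 and L in +x, so L = (50.3, 0). BN runs at 94.6° with |BN| = 34.2, so N = (-2.7428, 34.090). H is determined by |NH| = 46.2 and |HL| = 31.2 together: it lies at the intersection of circle(N, 46.2) and circle(L, 31.2). With |NL| = 63.053, the foot of the radical line on NL is 40.733 from N and the perpendicular offset is √(46.2² − 40.733²) = 21.801. Taking the left-of-NL solution: H = (43.310, 30.407).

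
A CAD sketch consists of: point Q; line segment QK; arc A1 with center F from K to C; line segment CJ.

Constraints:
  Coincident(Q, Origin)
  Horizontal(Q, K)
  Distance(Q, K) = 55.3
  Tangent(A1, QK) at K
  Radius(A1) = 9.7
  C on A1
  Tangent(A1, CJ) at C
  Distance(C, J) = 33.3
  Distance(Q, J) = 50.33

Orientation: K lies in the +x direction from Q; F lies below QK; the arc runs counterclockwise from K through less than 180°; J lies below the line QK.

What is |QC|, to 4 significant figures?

46.69

Checks: Q = (0.00, 0.00) ✓; |FC| = 9.700 ✓; ∠(FC, CJ) = 90.00° ✓; |CJ| = 33.30 ✓; |QJ| = 50.33 ✓.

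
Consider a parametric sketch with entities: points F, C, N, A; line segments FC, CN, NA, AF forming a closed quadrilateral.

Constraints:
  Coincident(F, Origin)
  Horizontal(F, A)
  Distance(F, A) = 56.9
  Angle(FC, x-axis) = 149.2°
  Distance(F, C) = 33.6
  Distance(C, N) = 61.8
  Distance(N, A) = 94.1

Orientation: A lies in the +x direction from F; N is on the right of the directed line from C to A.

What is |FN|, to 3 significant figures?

51.6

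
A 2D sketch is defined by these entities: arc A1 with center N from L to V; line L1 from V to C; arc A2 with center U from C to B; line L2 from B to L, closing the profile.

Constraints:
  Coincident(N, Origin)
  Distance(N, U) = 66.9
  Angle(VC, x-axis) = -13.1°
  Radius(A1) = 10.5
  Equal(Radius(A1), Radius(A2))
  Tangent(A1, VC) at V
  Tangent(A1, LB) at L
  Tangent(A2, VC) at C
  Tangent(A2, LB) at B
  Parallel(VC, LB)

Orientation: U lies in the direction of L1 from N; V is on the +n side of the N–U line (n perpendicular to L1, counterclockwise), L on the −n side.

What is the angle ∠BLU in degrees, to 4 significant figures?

8.920°

The slot axis is L1's direction at -13.1°, so u = (cos -13.1°, sin -13.1°) = (0.9740, -0.2267) and n = (−sin -13.1°, cos -13.1°) = (0.2267, 0.9740). N is at the origin and U lies 66.9 along u from N, so U = 66.9·u = (65.16, -15.16). Tangency of A1 to both parallel lines with radius 10.5 puts V and L at N ± 10.5·n: V = (2.380, 10.23), L = (-2.380, -10.23). Equal radii place C and B the same way about U: C = U + 10.5·n = (67.54, -4.936), B = U − 10.5·n = (62.78, -25.39). Then cos ∠BLU = LB·LU / (|LB||LU|), giving 8.920°.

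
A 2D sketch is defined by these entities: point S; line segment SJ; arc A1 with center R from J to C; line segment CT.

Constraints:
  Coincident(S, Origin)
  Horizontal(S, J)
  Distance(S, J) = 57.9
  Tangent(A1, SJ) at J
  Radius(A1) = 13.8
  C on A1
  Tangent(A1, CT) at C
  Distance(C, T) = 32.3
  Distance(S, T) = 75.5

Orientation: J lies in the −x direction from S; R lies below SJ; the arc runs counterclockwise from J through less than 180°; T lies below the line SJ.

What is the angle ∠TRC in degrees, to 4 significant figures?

66.87°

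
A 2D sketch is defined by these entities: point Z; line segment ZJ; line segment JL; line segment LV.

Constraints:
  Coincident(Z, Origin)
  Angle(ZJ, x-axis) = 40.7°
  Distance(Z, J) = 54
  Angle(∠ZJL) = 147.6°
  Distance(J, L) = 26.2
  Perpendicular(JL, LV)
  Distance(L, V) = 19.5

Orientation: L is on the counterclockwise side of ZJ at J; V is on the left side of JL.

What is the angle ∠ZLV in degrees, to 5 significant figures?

68.049°

Z is at the origin; ZJ runs at 40.7° with length 54.0, so J = 54.0·(cos 40.7°, sin 40.7°) = (40.939, 35.213). ∠ZJL = 147.6°, so JL runs at 40.7° + (180° − 147.6°) = 73.100° from the x-axis; with |JL| = 26.2, L = J + 26.2·(cos 73.100°, sin 73.100°) = (48.556, 60.282). The perpendicularity gives LV at right angles to JL; with |LV| = 19.5 on the left of JL, V = L + 19.5·(-0.95681, 0.29070) = (29.898, 65.951). Then cos ∠ZLV = LZ·LV / (|LZ||LV|), giving 68.049°.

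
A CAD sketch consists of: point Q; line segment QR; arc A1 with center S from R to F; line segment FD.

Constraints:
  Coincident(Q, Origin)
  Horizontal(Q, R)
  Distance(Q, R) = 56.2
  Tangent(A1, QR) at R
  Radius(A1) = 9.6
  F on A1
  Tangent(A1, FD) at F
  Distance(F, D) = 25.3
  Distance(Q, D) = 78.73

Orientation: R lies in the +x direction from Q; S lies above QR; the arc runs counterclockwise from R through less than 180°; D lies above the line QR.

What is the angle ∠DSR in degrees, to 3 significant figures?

144°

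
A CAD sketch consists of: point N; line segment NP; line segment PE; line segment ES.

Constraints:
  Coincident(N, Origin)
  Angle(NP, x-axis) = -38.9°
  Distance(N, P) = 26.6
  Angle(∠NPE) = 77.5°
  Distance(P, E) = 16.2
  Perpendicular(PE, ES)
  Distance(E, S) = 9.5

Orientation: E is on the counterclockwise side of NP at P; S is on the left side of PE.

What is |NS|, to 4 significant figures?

19.50

∠NPE = 77.5°, so PE runs at -38.9° + (180° − 77.5°) = 63.60° from the x-axis; with |PE| = 16.2, E = P + 16.2·(cos 63.60°, sin 63.60°) = (27.90, -2.193). PE is perpendicular to ES; with |ES| = 9.5 on the left of PE, S = E + 9.5·(-0.8957, 0.4446) = (19.40, 2.031). Then |NS| = |S − N| = 19.50.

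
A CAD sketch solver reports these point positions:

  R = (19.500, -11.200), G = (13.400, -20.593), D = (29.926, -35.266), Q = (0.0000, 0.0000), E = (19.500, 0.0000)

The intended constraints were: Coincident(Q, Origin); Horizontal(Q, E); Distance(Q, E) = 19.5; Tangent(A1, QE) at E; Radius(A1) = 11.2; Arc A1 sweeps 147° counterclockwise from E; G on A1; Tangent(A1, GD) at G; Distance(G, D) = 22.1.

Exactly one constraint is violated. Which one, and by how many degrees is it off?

Tangent(A1, GD) at G — off by 8.60°.

Q = (0.00, 0.00) ✓; Q.y = 0.00, E.y = 0.00 ✓; |QE| = 19.50 ✓; ∠(RE, EQ) = 90.00° ✓; |RE| = 11.20 ✓; bearing(R→G) − bearing(R→E) = 147.0° ✓; |RG| = 11.20 ✓; ∠(RG, GD) = 98.60° ✗; |GD| = 22.10 ✓.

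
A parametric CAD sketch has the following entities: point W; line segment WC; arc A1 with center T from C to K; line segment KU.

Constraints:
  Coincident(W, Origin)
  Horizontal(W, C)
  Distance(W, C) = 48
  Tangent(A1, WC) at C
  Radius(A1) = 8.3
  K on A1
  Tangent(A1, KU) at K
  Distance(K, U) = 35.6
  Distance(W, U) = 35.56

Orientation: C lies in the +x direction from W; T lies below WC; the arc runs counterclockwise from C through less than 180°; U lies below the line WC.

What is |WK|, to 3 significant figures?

41.8

W is at the origin; W and C share the same y with |WC| = 48.0 and C on the +x side, so C = (48.0, 0.00). Tangency of A1 to WC means the radius TC is perpendicular to WC, so T = C + (0, -8.3) = (48.0, -8.30). Since TK ⟂ KU (tangency), |TU| = √(8.3² + 35.6²) = 36.6 regardless of where K sits on A1. So U lies on both circle(W, 35.56) and circle(T, 36.6); the below-WC intersection is U = (18.7, -30.2). K is the foot of the tangent from U: K = (41.6, -2.96).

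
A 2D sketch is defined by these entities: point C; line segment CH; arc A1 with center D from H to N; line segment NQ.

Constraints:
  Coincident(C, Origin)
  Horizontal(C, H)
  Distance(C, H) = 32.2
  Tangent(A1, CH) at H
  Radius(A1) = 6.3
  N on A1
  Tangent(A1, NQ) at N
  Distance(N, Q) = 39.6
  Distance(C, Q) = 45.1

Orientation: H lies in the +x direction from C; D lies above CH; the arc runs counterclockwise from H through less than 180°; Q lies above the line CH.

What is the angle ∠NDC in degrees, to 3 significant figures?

157°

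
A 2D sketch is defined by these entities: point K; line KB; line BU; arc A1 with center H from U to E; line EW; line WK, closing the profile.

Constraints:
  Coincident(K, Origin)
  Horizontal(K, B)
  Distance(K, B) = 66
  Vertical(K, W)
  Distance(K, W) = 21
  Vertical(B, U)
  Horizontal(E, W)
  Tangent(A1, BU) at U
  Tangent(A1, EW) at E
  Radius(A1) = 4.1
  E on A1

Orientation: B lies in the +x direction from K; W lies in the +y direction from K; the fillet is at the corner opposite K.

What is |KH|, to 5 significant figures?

64.166

K is at the origin; K and B share the same y with |KB| = 66.0 and B on the +x side, so B = (66.000, 0.0000). K and W share the same x with |KW| = 21.0 and W on the +y side, so W = (0.0000, 21.000). The virtual corner opposite K is at (66.000, 21.000). Since A1 is tangent to BU there, HU ⟂ BU and tangency of A1 to EW means the radius HE is perpendicular to EW, with radius 4.1, so the center H sits 4.1 in from both sides at H = (61.900, 16.900). Then |KH| = |H − K| = 64.166.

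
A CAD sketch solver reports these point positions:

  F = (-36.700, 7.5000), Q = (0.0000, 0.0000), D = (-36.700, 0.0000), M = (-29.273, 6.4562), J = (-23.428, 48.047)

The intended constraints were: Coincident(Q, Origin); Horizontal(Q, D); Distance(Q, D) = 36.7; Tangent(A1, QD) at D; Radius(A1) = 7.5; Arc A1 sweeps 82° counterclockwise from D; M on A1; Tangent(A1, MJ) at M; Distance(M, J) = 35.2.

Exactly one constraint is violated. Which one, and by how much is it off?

Distance(M, J) = 35.2 — off by 6.80.

Q = (0.00, 0.00) ✓; Q.y = 0.00, D.y = 0.00 ✓; |QD| = 36.70 ✓; ∠(FD, DQ) = 90.00° ✓; |FD| = 7.500 ✓; bearing(F→M) − bearing(F→D) = 82.00° ✓; |FM| = 7.500 ✓; ∠(FM, MJ) = 90.00° ✓; |MJ| = 42.00 ✗.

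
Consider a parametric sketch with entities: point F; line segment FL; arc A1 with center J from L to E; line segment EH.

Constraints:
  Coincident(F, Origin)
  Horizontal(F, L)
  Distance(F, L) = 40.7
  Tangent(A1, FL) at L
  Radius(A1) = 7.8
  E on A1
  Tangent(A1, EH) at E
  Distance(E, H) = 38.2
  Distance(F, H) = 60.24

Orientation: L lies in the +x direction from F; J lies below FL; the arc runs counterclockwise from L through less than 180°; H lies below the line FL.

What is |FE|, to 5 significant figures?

34.134

F is at the origin; F and L share the same y with |FL| = 40.7 and L on the +x side, so L = (40.700, 0.0000). The tangent condition forces JL to be normal to FL, so J = L + (0, -7.8) = (40.700, -7.8000). Since JE ⟂ EH (tangency), |JH| = √(7.8² + 38.2²) = 38.988 regardless of where E sits on A1. So H lies on both circle(F, 60.24) and circle(J, 38.988); the below-FL intersection is H = (38.054, -46.698). E is the foot of the tangent from H: E = (32.969, -8.8383).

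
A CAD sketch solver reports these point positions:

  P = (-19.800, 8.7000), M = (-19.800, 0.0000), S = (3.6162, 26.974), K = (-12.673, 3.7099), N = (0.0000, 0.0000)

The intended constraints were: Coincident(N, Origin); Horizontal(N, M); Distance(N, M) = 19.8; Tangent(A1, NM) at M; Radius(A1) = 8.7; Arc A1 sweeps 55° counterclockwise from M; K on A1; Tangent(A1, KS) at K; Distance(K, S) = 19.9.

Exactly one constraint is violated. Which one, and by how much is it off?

Distance(K, S) = 19.9 — off by 8.50.

N = (0.00, 0.00) ✓; N.y = 0.00, M.y = 0.00 ✓; |NM| = 19.80 ✓; ∠(PM, MN) = 90.00° ✓; |PM| = 8.700 ✓; bearing(P→K) − bearing(P→M) = 55.00° ✓; |PK| = 8.700 ✓; ∠(PK, KS) = 90.00° ✓; |KS| = 28.40 ✗.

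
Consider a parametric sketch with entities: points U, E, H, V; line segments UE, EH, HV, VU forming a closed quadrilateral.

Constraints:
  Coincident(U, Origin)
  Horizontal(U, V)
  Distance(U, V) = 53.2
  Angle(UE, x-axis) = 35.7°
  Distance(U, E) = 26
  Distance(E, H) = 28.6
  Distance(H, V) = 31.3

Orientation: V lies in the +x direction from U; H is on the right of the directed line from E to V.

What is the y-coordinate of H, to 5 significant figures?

-13.188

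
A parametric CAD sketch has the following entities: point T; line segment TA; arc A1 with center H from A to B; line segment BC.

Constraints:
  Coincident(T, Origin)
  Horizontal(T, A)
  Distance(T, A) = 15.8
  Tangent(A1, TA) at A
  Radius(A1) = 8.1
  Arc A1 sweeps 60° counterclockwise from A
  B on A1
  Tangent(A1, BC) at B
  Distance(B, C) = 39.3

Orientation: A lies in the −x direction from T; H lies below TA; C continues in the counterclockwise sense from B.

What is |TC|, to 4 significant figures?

57.04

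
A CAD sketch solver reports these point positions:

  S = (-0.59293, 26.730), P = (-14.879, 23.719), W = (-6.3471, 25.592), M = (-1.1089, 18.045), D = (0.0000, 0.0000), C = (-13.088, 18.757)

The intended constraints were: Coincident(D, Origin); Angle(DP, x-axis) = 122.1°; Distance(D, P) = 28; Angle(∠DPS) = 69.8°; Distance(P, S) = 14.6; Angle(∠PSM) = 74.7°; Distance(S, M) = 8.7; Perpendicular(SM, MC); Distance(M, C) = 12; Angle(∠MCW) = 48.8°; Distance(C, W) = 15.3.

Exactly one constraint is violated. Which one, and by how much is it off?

Distance(C, W) = 15.3 — off by 5.70.

D = (0.00, 0.00) ✓; DP at 122.1° ✓; |DP| = 28.00 ✓; ∠DPS = 69.80° ✓; |PS| = 14.60 ✓; ∠PSM = 74.70° ✓; |SM| = 8.700 ✓; ∠(SM, MC) = 90.00° ✓; |MC| = 12.00 ✓; ∠MCW = 48.80° ✓; |CW| = 9.600 ✗.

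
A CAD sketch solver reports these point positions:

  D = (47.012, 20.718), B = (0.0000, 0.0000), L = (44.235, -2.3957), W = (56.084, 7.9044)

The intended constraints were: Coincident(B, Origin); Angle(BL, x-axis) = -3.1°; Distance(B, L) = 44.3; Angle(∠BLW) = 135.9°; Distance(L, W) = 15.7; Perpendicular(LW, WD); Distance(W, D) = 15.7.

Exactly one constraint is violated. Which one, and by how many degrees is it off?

Perpendicular(LW, WD) — off by 5.70°.

B = (0.00, 0.00) ✓; BL at -3.100° ✓; |BL| = 44.30 ✓; ∠BLW = 135.9° ✓; |LW| = 15.70 ✓; ∠(LW, WD) = 84.30° ✗; |WD| = 15.70 ✓.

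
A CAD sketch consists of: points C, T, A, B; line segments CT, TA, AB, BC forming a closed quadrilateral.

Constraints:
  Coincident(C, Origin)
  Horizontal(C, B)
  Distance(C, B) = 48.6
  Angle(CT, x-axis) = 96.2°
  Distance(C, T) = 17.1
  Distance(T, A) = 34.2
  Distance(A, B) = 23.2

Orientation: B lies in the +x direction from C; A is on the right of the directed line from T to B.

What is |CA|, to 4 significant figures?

25.86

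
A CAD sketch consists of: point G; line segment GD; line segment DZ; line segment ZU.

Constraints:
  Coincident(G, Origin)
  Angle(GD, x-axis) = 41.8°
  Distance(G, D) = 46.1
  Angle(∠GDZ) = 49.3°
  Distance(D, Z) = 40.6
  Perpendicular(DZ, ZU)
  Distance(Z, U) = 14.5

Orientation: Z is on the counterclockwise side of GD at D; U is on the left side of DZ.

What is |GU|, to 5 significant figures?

23.006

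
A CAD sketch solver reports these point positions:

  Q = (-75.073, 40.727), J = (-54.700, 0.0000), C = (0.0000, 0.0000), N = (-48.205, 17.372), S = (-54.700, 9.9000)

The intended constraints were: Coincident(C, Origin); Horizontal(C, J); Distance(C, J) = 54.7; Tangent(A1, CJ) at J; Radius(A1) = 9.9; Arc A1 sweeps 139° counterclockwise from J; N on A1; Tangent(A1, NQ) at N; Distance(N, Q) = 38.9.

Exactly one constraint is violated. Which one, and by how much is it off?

Distance(N, Q) = 38.9 — off by 3.30.

C = (0.00, 0.00) ✓; C.y = 0.00, J.y = 0.00 ✓; |CJ| = 54.70 ✓; ∠(SJ, JC) = 90.00° ✓; |SJ| = 9.900 ✓; bearing(S→N) − bearing(S→J) = 139.0° ✓; |SN| = 9.900 ✓; ∠(SN, NQ) = 90.00° ✓; |NQ| = 35.60 ✗.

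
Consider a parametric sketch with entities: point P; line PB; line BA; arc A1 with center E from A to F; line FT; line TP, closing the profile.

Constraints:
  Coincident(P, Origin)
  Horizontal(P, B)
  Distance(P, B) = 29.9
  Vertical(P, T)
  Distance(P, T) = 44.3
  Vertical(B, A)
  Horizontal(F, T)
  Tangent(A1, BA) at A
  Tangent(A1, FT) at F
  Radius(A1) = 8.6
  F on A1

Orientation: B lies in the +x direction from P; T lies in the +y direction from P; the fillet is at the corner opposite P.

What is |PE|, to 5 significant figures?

41.571

P is at the origin; P and B share the same y with |PB| = 29.9 and B on the +x side, so B = (29.900, 0.0000). PT is vertical with |PT| = 44.3 and T on the +y side, so T = (0.0000, 44.300). The virtual corner opposite P is at (29.900, 44.300). A1 meets BA tangentially, so EA is at right angles to BA and tangency of A1 to FT means the radius EF is perpendicular to FT, with radius 8.6, so the center E sits 8.6 in from both sides at E = (21.300, 35.700). Then |PE| = |E − P| = 41.571.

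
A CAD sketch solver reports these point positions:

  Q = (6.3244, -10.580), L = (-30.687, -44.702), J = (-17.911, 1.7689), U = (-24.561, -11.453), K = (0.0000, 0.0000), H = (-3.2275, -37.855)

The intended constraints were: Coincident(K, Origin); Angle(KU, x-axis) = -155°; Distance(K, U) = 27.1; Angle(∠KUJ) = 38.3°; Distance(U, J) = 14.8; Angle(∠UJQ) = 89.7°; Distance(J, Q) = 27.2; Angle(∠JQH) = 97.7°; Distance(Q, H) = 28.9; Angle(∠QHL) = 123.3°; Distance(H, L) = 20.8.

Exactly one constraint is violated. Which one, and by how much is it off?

Distance(H, L) = 20.8 — off by 7.50.

K = (0.00, 0.00) ✓; KU at -155.0° ✓; |KU| = 27.10 ✓; ∠KUJ = 38.30° ✓; |UJ| = 14.80 ✓; ∠UJQ = 89.70° ✓; |JQ| = 27.20 ✓; ∠JQH = 97.70° ✓; |QH| = 28.90 ✓; ∠QHL = 123.3° ✓; |HL| = 28.30 ✗.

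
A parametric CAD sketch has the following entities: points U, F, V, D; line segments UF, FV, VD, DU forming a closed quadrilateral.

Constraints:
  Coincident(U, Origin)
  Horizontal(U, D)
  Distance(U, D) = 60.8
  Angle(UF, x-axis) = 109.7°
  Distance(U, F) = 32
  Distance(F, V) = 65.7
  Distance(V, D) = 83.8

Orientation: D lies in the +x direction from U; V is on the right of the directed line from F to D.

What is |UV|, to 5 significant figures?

38.529

Checks: |FV| = 65.70 ✓; |VD| = 83.80 ✓.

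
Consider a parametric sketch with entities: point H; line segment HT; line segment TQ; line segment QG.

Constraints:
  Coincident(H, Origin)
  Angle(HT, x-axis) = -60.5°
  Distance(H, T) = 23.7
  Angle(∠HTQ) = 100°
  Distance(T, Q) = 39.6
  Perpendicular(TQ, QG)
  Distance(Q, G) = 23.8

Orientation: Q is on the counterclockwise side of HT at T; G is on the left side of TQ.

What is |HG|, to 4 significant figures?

43.72

∠HTQ = 100.0°, so TQ runs at -60.5° + (180° − 100.0°) = 19.50° from the x-axis; with |TQ| = 39.6, Q = T + 39.6·(cos 19.50°, sin 19.50°) = (49.00, -7.409). TQ is perpendicular to QG; with |QG| = 23.8 on the left of TQ, G = Q + 23.8·(-0.3338, 0.9426) = (41.05, 15.03). Then |HG| = |G − H| = 43.72.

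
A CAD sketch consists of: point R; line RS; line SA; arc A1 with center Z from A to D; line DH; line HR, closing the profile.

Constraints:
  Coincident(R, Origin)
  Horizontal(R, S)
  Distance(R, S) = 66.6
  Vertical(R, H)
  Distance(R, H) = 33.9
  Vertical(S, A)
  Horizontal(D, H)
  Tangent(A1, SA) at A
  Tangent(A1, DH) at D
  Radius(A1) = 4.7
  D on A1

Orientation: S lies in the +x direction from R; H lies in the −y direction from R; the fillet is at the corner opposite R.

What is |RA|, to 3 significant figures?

72.7

R is at the origin; R and S share the same y with |RS| = 66.6 and S on the +x side, so S = (66.6, 0.00). R and H share the same x with |RH| = 33.9 and H on the −y side, so H = (0.00, -33.9). The virtual corner opposite R is at (66.6, -33.9). A1 meets SA tangentially, so ZA is at right angles to SA and A1 meets DH tangentially, so ZD is at right angles to DH, with radius 4.7, so the center Z sits 4.7 in from both sides at Z = (61.9, -29.2). That places the tangent points at A = (66.6, -29.2) on SA and D = (61.9, -33.9) on DH. Then |RA| = |A − R| = 72.7.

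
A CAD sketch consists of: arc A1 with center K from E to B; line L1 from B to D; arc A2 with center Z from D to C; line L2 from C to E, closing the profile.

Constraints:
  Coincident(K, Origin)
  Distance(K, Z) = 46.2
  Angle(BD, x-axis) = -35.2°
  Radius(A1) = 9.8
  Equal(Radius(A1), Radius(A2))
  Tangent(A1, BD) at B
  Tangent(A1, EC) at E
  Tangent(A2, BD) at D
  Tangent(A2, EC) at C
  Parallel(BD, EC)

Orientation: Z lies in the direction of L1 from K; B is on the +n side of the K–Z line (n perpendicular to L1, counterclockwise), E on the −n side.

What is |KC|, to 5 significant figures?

47.228

The slot axis is L1's direction at -35.2°, so u = (cos -35.2°, sin -35.2°) = (0.81714, -0.57643) and n = (−sin -35.2°, cos -35.2°) = (0.57643, 0.81714). K is at the origin and Z lies 46.2 along u from K, so Z = 46.2·u = (37.752, -26.631). Tangency of A1 to both parallel lines with radius 9.8 puts B and E at K ± 9.8·n: B = (5.6490, 8.0080), E = (-5.6490, -8.0080). Equal radii place D and C the same way about Z: D = Z + 9.8·n = (43.401, -18.623), C = Z − 9.8·n = (32.103, -34.639). Then |KC| = |C − K| = 47.228.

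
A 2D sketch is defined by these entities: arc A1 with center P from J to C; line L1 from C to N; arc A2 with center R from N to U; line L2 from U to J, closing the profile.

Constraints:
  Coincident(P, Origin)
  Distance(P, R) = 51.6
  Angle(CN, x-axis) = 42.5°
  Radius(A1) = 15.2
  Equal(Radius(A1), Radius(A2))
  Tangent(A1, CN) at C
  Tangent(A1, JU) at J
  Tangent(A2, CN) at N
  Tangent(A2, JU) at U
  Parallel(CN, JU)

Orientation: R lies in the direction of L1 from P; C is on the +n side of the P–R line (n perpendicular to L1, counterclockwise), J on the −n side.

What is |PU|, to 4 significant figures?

53.79

The slot axis is L1's direction at 42.5°, so u = (cos 42.5°, sin 42.5°) = (0.7373, 0.6756) and n = (−sin 42.5°, cos 42.5°) = (-0.6756, 0.7373). P is at the origin and R lies 51.6 along u from P, so R = 51.6·u = (38.04, 34.86). Tangency of A1 to both parallel lines with radius 15.2 puts C and J at P ± 15.2·n: C = (-10.27, 11.21), J = (10.27, -11.21). Equal radii place N and U the same way about R: N = R + 15.2·n = (27.77, 46.07), U = R − 15.2·n = (48.31, 23.65). Then |PU| = |U − P| = 53.79.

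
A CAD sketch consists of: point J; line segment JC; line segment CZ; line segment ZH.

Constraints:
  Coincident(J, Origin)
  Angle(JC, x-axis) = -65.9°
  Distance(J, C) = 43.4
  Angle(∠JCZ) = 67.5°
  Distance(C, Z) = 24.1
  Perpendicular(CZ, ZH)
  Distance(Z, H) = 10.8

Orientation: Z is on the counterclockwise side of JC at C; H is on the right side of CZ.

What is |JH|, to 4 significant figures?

51.44

J is at the origin; JC runs at -65.9° with length 43.4, so C = 43.4·(cos -65.9°, sin -65.9°) = (17.72, -39.62). ∠JCZ = 67.5°, so CZ runs at -65.9° + (180° − 67.5°) = 46.60° from the x-axis; with |CZ| = 24.1, Z = C + 24.1·(cos 46.60°, sin 46.60°) = (34.28, -22.11). CZ ⟂ ZH; with |ZH| = 10.8 on the right of CZ, H = Z + 10.8·(0.7266, -0.6871) = (42.13, -29.53). Then |JH| = |H − J| = 51.44.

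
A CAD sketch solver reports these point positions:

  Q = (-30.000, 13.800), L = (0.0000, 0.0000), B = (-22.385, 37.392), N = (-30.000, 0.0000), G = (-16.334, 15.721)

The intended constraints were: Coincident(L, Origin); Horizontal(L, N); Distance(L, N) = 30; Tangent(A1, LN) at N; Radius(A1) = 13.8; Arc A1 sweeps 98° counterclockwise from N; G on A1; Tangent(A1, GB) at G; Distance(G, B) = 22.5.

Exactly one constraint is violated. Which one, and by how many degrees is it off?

Tangent(A1, GB) at G — off by 7.60°.

L = (0.00, 0.00) ✓; L.y = 0.00, N.y = 0.00 ✓; |LN| = 30.00 ✓; ∠(QN, NL) = 90.00° ✓; |QN| = 13.80 ✓; bearing(Q→G) − bearing(Q→N) = 98.00° ✓; |QG| = 13.80 ✓; ∠(QG, GB) = 82.40° ✗; |GB| = 22.50 ✓.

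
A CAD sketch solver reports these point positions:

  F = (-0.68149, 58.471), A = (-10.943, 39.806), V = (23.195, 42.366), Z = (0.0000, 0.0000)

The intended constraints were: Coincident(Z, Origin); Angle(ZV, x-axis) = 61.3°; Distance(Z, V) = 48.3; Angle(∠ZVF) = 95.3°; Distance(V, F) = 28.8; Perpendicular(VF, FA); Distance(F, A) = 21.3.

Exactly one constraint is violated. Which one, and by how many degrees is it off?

Perpendicular(VF, FA) — off by 5.20°.

Z = (0.00, 0.00) ✓; ZV at 61.30° ✓; |ZV| = 48.30 ✓; ∠ZVF = 95.30° ✓; |VF| = 28.80 ✓; ∠(VF, FA) = 95.20° ✗; |FA| = 21.30 ✓.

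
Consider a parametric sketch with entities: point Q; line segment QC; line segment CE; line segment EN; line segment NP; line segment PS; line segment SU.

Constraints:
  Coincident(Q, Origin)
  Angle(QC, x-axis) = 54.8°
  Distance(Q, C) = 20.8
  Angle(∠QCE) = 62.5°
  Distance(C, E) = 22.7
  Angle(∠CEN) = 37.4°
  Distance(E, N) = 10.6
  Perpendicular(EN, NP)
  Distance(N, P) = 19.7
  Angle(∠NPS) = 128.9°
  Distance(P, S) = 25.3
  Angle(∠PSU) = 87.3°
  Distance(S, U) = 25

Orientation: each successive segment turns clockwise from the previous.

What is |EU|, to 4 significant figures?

28.40

Q is at the origin; QC runs at 54.8° with length 20.8, so C = (11.99, 17.00). ∠QCE = 62.5° gives CE at -62.70° from the x-axis; with |CE| = 22.7, E = (22.40, -3.175). ∠CEN = 37.4° gives EN at 154.7° from the x-axis; with |EN| = 10.6, N = (12.82, 1.355). EN ⟂ NP, so NP runs at 64.70°; with |NP| = 19.7, P = (21.24, 19.17). ∠NPS = 128.9° gives PS at 13.60° from the x-axis; with |PS| = 25.3, S = (45.83, 25.11). ∠PSU = 87.3° gives SU at -79.10° from the x-axis; with |SU| = 25.0, U = (50.55, 0.5655). Then |EU| = |U − E| = 28.40.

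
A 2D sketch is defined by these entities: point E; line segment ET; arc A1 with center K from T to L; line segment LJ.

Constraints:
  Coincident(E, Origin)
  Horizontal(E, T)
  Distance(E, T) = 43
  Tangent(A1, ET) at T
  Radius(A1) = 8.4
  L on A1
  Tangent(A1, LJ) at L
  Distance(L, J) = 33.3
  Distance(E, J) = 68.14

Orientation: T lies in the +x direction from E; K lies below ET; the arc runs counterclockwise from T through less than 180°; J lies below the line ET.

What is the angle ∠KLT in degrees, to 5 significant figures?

28.013°

E is at the origin; ET is horizontal with |ET| = 43.0 and T on the +x side, so T = (43.000, 0.0000). The tangent condition forces KT to be normal to ET, so K = T + (0, -8.4) = (43.000, -8.4000). Since KL ⟂ LJ (tangency), |KJ| = √(8.4² + 33.3²) = 34.343 regardless of where L sits on A1. So J lies on both circle(E, 68.14) and circle(K, 34.343); the below-ET intersection is J = (54.642, -40.709). L is the foot of the tangent from J: L = (36.034, -13.094).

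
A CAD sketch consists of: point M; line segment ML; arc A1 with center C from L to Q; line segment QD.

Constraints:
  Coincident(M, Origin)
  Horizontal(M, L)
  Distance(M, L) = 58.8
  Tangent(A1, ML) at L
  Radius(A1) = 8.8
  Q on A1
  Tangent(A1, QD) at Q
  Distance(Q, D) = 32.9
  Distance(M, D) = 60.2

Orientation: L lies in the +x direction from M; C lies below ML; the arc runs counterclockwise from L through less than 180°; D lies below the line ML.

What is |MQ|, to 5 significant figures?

50.655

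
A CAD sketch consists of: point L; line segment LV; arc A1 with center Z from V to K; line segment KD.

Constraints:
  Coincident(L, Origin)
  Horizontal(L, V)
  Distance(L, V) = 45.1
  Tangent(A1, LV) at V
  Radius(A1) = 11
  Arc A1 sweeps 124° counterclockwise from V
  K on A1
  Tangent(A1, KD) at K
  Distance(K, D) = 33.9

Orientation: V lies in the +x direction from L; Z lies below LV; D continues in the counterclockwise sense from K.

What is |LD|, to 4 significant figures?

71.18

On A1, V sits at bearing 90° from Z; a 124° counterclockwise sweep puts K at bearing 214°, so K = Z + 11.0·(cos 214°, sin 214°) = (35.98, -17.15). A1 meets KD tangentially, so ZK is at right angles to KD, so KD runs along (−sin 214°, cos 214°); with |KD| = 33.9, D = (54.94, -45.26). Then |LD| = |D − L| = 71.18.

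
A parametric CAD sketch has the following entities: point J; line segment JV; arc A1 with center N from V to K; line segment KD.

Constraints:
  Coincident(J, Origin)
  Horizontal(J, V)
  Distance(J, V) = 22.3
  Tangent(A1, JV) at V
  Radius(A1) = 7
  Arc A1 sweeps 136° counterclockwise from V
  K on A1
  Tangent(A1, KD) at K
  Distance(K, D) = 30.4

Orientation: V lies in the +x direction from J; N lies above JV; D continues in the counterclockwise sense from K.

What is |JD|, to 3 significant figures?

33.6

J is at the origin; J and V share the same y with |JV| = 22.3 and V on the +x side, so V = (22.3, 0.00). A1 meets JV tangentially, so NV is at right angles to JV, so N = V + (0, 7) = (22.3, 7.00). On A1, V sits at bearing -90° from N; a 136° counterclockwise sweep puts K at bearing 46°, so K = N + 7.0·(cos 46°, sin 46°) = (27.2, 12.0). Tangency of A1 to KD means the radius NK is perpendicular to KD, so KD runs along (−sin 46°, cos 46°); with |KD| = 30.4, D = (5.29, 33.2). Then |JD| = |D − J| = 33.6.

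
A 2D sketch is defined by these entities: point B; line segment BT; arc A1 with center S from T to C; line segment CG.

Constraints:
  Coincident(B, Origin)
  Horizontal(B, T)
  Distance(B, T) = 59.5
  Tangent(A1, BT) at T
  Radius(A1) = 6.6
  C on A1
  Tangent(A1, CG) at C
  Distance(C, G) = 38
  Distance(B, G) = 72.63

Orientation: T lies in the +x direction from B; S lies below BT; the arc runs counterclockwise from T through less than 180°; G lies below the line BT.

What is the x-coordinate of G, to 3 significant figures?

56.9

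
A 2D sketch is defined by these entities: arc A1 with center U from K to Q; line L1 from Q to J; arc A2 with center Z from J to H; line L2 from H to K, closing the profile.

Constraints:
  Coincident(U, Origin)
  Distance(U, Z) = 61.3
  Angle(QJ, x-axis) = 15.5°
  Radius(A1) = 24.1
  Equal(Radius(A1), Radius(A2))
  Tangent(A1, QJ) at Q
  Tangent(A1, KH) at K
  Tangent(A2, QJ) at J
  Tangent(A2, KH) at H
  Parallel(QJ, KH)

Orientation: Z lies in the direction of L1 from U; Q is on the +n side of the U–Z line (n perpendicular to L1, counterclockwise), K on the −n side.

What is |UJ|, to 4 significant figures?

65.87

The slot axis is L1's direction at 15.5°, so u = (cos 15.5°, sin 15.5°) = (0.9636, 0.2672) and n = (−sin 15.5°, cos 15.5°) = (-0.2672, 0.9636). U is at the origin and Z lies 61.3 along u from U, so Z = 61.3·u = (59.07, 16.38). Tangency of A1 to both parallel lines with radius 24.1 puts Q and K at U ± 24.1·n: Q = (-6.440, 23.22), K = (6.440, -23.22). Equal radii place J and H the same way about Z: J = Z + 24.1·n = (52.63, 39.61), H = Z − 24.1·n = (65.51, -6.842). Then |UJ| = |J − U| = 65.87.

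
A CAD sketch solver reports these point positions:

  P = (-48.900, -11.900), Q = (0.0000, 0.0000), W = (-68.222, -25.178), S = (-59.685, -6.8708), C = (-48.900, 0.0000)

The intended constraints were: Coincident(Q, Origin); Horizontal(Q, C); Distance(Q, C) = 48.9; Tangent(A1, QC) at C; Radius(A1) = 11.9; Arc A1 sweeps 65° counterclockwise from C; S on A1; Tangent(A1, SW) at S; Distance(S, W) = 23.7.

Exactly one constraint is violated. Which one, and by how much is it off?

Distance(S, W) = 23.7 — off by 3.50.

Q = (0.00, 0.00) ✓; Q.y = 0.00, C.y = 0.00 ✓; |QC| = 48.90 ✓; ∠(PC, CQ) = 90.00° ✓; |PC| = 11.90 ✓; bearing(P→S) − bearing(P→C) = 65.00° ✓; |PS| = 11.90 ✓; ∠(PS, SW) = 90.00° ✓; |SW| = 20.20 ✗.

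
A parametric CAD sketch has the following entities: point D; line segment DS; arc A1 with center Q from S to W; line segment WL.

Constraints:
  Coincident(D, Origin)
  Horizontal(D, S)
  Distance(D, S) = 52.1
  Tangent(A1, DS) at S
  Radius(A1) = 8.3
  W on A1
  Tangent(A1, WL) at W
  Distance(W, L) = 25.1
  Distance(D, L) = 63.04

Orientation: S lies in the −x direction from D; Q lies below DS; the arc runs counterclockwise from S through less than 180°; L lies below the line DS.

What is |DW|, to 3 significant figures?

61.0

D is at the origin; DS is horizontal with |DS| = 52.1 and S on the −x side, so S = (-52.1, 0.00). The tangent condition forces QS to be normal to DS, so Q = S + (0, -8.3) = (-52.1, -8.30). Since QW ⟂ WL (tangency), |QL| = √(8.3² + 25.1²) = 26.4 regardless of where W sits on A1. So L lies on both circle(D, 63.04) and circle(Q, 26.4); the below-DS intersection is L = (-52.6, -34.7). W is the foot of the tangent from L: W = (-60.0, -10.8).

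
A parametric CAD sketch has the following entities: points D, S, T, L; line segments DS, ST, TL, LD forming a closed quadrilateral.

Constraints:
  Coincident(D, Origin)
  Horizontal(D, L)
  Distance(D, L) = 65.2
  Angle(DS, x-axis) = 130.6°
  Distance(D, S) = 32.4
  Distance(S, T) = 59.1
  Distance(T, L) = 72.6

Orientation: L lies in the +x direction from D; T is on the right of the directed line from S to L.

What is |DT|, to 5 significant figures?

30.817

Checks: |ST| = 59.10 ✓; |TL| = 72.60 ✓.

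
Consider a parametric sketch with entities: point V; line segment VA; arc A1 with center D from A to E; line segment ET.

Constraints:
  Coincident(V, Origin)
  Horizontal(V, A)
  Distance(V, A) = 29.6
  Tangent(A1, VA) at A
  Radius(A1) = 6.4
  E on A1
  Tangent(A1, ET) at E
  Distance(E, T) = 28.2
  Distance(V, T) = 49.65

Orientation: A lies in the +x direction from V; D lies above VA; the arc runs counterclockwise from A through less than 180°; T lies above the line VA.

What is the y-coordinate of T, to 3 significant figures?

34.7

Checks: ∠(DA, AV) = 90.00° ✓; |DE| = 6.400 ✓; ∠(DE, ET) = 90.00° ✓; |ET| = 28.20 ✓; |VT| = 49.65 ✓.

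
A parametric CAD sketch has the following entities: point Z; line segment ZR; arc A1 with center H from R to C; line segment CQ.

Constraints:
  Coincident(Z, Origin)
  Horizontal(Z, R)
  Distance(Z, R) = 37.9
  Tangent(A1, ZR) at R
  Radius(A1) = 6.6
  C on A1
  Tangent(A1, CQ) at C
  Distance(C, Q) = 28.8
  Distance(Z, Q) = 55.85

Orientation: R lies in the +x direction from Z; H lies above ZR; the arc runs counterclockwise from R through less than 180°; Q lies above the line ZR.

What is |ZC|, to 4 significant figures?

45.03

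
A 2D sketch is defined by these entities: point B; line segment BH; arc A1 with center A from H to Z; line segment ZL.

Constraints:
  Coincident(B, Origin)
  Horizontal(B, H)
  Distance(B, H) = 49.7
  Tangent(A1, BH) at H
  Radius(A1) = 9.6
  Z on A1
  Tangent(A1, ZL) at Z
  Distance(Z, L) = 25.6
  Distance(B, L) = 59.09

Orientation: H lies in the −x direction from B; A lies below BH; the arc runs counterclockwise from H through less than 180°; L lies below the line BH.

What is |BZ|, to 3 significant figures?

59.9

B is at the origin; BH is horizontal with |BH| = 49.7 and H on the −x side, so H = (-49.7, 0.00). A1 meets BH tangentially, so AH is at right angles to BH, so A = H + (0, -9.6) = (-49.7, -9.60). Since AZ ⟂ ZL (tangency), |AL| = √(9.6² + 25.6²) = 27.3 regardless of where Z sits on A1. So L lies on both circle(B, 59.09) and circle(A, 27.3); the below-BH intersection is L = (-46.3, -36.7). Z is the foot of the tangent from L: Z = (-58.2, -14.1).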